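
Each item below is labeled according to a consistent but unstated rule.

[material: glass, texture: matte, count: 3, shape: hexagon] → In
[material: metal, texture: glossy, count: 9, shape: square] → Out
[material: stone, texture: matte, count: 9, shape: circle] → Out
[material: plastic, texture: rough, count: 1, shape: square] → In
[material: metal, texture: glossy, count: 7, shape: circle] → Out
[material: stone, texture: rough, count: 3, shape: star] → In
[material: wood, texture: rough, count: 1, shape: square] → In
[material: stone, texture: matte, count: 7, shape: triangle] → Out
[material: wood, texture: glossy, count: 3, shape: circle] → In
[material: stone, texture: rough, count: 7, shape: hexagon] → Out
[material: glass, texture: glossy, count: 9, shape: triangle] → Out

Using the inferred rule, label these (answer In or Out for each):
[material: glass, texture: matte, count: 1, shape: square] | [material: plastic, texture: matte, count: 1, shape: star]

In, In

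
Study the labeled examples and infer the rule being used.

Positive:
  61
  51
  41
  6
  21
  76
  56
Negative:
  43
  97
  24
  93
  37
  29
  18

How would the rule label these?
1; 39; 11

Every 'Positive' example satisfies: ≡ 1 (mod 5). None of the 'Negative' examples do.
1: 1 mod 5 = 1 — qualifies, so Positive. 39: 39 mod 5 = 4 — does not fit, so Negative. 11: 11 mod 5 = 1 — qualifies, so Positive.

Positive, Negative, Positive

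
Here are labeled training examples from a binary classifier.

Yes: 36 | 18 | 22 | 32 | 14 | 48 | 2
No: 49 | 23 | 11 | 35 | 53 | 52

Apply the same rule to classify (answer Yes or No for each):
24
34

The pattern is that an item is 'Yes' exactly when: even AND at most 48.
24: 24 is even, 24 ≤ 48, matches → Yes.
34: 34 is even, 34 ≤ 48, matches → Yes.

Yes, Yes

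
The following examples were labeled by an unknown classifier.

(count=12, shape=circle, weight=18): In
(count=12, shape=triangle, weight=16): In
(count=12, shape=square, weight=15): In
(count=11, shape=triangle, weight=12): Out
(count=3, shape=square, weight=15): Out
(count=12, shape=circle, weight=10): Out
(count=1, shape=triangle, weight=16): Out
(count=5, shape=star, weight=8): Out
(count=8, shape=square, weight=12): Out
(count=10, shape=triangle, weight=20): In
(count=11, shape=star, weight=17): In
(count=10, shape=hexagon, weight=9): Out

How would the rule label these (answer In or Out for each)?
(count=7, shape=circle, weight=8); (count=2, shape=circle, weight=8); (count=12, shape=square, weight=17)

Out, Out, In

The pattern is that an item is 'In' exactly when: count ≥ 5 AND weight ≥ 15.
(count=7, shape=circle, weight=8): count = 7, weight = 8 — does not satisfy this, so Out.
(count=2, shape=circle, weight=8): count = 2, weight = 8 — does not satisfy this, so Out.
(count=12, shape=square, weight=17): count = 12, weight = 17 — matches, so In.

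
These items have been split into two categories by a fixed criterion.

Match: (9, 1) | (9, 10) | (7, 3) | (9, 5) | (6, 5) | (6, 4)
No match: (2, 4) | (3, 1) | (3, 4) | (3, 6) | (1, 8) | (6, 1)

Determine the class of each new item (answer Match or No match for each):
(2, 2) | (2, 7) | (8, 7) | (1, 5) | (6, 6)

No match, No match, Match, No match, Match

The distinguishing property — sum ≥ 10 — holds for all the 'Match' cases and none of the 'No match' cases.
(2, 2) — 2+2 = 4, hence No match. (2, 7) — 2+7 = 9, hence No match. (8, 7) — 8+7 = 15, hence Match. (1, 5) — 1+5 = 6, hence No match. (6, 6) — 6+6 = 12, hence Match.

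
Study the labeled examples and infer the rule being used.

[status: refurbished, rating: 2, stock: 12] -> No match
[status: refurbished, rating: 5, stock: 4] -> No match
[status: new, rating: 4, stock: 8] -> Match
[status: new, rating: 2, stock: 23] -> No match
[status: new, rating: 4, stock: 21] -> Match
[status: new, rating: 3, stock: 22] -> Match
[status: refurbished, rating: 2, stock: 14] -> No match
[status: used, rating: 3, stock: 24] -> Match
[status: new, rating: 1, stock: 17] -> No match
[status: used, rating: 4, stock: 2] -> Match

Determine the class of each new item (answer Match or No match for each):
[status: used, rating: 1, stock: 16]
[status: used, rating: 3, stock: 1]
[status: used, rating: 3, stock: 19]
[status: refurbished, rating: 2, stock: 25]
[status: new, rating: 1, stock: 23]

All 'Match' examples share one property — rating ≥ 3 AND rating ≤ 4 — and every 'No match' example lacks it.

No match, Match, Match, No match, No match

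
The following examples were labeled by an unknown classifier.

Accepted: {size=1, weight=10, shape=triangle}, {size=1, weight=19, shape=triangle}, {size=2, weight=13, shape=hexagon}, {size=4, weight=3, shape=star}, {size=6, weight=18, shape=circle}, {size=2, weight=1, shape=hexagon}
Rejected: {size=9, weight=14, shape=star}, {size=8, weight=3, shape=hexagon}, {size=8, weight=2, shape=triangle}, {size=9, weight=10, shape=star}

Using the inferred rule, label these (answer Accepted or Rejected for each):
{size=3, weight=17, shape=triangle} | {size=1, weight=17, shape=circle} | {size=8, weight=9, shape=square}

Accepted, Accepted, Rejected

The distinguishing property — size ≤ 6 — holds for all the 'Accepted' cases and none of the 'Rejected' cases.
{size=3, weight=17, shape=triangle}: Accepted (size = 3). {size=1, weight=17, shape=circle}: Accepted (size = 1). {size=8, weight=9, shape=square}: Rejected (size = 8).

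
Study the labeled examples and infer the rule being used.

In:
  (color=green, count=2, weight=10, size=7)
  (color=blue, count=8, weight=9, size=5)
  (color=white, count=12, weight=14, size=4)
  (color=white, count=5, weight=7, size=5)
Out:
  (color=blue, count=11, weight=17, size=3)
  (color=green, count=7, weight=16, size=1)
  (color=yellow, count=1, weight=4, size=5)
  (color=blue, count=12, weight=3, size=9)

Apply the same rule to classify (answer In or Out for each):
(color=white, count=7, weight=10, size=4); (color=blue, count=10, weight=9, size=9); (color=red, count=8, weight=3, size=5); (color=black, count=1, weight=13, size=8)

The classifier is using: weight ≥ 7 AND size ≥ 4.
In: (color=white, count=7, weight=10, size=4), since weight = 10, size = 4. In: (color=blue, count=10, weight=9, size=9), since weight = 9, size = 9. Out: (color=red, count=8, weight=3, size=5), since weight = 3, size = 5. In: (color=black, count=1, weight=13, size=8), since weight = 13, size = 8.

In, In, Out, In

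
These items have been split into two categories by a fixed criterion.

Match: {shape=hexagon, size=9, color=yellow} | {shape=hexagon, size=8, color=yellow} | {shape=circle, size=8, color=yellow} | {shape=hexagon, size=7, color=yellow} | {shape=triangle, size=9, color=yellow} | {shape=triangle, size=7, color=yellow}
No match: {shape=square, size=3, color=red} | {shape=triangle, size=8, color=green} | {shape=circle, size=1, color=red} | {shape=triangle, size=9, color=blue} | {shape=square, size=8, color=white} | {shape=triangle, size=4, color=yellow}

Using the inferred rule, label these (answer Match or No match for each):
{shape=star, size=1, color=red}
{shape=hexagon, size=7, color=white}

No match, No match

The common property of the 'Match' items is: color is yellow AND size ≥ 7. No 'No match' item has it.
{shape=star, size=1, color=red} — color is red, size = 1, hence No match.
{shape=hexagon, size=7, color=white} — color is white, size = 7, hence No match.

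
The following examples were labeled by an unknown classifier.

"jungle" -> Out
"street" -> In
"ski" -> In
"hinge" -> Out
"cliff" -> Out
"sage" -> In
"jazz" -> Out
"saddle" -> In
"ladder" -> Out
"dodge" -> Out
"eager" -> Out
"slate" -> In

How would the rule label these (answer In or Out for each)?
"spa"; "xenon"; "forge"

Rule: contains 's'. This holds for each 'In' example and fails for each 'Out' one.
"spa" — has 's', hence In.
"xenon" — no 's', hence Out.
"forge" — no 's', hence Out.

In, Out, Out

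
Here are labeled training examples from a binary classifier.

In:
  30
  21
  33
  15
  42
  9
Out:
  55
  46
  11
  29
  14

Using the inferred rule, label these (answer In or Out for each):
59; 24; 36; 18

Out, In, In, In

A rule that fits every label: multiple of 3 — true of each 'In' example, false of each 'Out' one.
59: 59 = 3·19 + 2, doesn't match → Out.
24: 24 = 3·8, satisfies this → In.
36: 36 = 3·12, satisfies this → In.
18: 18 = 3·6, satisfies this → In.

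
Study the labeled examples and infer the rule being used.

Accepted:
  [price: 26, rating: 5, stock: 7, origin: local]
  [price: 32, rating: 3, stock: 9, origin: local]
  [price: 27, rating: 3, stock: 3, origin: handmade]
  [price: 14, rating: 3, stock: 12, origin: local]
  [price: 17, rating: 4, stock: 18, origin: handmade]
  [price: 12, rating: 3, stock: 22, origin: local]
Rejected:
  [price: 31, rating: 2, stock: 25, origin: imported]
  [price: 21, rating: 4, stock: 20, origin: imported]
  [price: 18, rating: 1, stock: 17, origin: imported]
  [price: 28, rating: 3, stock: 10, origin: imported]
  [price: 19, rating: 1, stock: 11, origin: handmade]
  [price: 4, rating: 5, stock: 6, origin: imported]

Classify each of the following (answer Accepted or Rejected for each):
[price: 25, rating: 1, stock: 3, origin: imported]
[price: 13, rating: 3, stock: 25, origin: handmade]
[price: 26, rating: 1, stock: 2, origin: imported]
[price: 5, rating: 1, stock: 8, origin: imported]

Rejected, Accepted, Rejected, Rejected

The rule appears to be: origin is not imported AND rating ≥ 2.
[price: 25, rating: 1, stock: 3, origin: imported]: origin is imported, rating = 1, does not pass → Rejected. [price: 13, rating: 3, stock: 25, origin: handmade]: origin is handmade, rating = 3, satisfies this → Accepted. [price: 26, rating: 1, stock: 2, origin: imported]: origin is imported, rating = 1, does not pass → Rejected. [price: 5, rating: 1, stock: 8, origin: imported]: origin is imported, rating = 1, does not pass → Rejected.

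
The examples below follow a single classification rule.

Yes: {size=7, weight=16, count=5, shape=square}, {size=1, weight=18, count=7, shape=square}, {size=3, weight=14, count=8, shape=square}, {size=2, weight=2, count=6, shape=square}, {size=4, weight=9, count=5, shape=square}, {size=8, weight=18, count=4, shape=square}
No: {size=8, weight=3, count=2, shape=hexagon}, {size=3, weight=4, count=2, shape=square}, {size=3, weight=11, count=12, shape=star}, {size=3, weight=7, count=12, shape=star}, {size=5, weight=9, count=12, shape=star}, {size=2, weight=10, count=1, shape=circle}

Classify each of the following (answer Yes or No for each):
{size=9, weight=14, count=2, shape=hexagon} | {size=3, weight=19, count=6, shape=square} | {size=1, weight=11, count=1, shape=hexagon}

'Yes' ⟺ shape is square AND count ≥ 4.
{size=9, weight=14, count=2, shape=hexagon} — shape is hexagon, count = 2, hence No. {size=3, weight=19, count=6, shape=square} — shape is square, count = 6, hence Yes. {size=1, weight=11, count=1, shape=hexagon} — shape is hexagon, count = 1, hence No.

No, Yes, No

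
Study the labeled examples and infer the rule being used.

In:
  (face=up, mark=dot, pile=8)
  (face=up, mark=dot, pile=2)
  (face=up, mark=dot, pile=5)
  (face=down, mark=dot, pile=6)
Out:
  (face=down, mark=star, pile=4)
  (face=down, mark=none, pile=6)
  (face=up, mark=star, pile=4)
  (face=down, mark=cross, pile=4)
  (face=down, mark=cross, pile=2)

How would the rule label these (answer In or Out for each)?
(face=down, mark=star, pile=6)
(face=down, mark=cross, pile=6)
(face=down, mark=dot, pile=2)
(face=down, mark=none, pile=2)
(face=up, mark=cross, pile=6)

All 'In' examples share one property — mark is dot — and every 'Out' example lacks it.

Out, Out, In, Out, Out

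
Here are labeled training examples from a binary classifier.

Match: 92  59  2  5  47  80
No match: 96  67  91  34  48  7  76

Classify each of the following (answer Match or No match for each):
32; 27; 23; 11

'Match' ⟺ ≡ 2 (mod 3).
32 — 32 mod 3 = 2, hence Match.
27 — 27 mod 3 = 0, hence No match.
23 — 23 mod 3 = 2, hence Match.
11 — 11 mod 3 = 2, hence Match.

Match, No match, Match, Match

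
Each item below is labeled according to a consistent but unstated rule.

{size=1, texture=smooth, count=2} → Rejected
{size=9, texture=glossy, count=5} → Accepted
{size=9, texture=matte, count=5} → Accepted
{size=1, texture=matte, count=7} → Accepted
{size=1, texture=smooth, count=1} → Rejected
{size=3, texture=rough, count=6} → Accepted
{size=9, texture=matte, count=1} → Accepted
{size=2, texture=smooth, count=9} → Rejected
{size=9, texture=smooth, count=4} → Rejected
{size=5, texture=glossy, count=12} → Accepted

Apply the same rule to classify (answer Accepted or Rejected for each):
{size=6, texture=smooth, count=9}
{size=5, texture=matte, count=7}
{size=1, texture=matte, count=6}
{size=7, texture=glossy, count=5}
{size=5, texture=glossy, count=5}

Looking at the examples, the only property every 'Accepted' case has and every 'Rejected' case lacks is: texture is not smooth.
{size=6, texture=smooth, count=9} → texture is smooth → Rejected.
{size=5, texture=matte, count=7} → texture is matte → Accepted.
{size=1, texture=matte, count=6} → texture is matte → Accepted.
{size=7, texture=glossy, count=5} → texture is glossy → Accepted.
{size=5, texture=glossy, count=5} → texture is glossy → Accepted.

Rejected, Accepted, Accepted, Accepted, Accepted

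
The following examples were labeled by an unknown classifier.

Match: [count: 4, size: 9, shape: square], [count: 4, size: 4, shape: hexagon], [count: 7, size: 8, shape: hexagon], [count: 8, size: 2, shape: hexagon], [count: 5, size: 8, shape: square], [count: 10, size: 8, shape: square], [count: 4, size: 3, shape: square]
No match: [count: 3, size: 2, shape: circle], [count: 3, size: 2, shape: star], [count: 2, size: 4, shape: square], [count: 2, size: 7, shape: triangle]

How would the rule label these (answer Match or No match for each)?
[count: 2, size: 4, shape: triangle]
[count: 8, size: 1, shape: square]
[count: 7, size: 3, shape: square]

The rule appears to be: count ≥ 4.
[count: 2, size: 4, shape: triangle]: count = 2, doesn't qualify → No match. [count: 8, size: 1, shape: square]: count = 8, fits → Match. [count: 7, size: 3, shape: square]: count = 7, fits → Match.

No match, Match, Match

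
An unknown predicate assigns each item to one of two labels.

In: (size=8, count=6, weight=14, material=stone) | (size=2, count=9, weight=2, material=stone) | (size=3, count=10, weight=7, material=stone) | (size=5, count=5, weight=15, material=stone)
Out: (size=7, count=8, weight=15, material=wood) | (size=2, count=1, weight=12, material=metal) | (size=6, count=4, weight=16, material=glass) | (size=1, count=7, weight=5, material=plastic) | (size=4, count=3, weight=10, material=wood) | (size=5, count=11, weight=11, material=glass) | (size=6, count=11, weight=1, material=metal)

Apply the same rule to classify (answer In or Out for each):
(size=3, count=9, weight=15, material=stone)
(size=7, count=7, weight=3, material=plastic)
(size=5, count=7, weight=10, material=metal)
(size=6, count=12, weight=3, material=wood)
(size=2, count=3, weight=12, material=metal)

In, Out, Out, Out, Out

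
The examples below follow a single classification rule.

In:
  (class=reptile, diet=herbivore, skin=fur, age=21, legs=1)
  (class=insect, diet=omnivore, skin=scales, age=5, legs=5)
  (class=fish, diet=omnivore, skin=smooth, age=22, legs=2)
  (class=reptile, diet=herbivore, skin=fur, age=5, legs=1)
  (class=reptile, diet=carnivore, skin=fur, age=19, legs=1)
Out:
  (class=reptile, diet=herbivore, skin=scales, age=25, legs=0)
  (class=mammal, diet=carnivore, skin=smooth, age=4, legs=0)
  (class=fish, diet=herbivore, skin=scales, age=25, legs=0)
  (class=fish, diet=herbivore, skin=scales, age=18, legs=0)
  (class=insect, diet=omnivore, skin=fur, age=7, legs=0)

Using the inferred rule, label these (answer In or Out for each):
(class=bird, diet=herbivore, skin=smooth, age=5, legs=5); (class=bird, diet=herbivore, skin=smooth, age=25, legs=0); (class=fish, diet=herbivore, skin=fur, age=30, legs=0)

'In' ⟺ legs ≥ 1.

In, Out, Out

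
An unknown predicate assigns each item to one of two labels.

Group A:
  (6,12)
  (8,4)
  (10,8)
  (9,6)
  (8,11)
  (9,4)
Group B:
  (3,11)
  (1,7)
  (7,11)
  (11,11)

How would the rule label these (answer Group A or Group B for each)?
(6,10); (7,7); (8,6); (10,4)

The distinguishing property — product is even — holds for all the 'Group A' cases and none of the 'Group B' cases.
(6,10): 6·10 = 60 — passes, so Group A.
(7,7): 7·7 = 49 — does not fit, so Group B.
(8,6): 8·6 = 48 — passes, so Group A.
(10,4): 10·4 = 40 — passes, so Group A.

Group A, Group B, Group A, Group A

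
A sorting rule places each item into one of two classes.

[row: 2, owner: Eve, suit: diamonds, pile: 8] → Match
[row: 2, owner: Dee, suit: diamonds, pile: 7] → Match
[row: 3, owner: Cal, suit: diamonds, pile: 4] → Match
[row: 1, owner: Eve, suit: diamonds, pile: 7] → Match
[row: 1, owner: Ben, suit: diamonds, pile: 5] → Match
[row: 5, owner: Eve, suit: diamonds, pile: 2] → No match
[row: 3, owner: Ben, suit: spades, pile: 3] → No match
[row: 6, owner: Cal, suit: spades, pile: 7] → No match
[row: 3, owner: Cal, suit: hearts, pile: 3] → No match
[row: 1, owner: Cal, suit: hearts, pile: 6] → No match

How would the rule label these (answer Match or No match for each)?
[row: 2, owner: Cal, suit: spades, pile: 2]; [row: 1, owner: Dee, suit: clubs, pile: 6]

No match, No match

Rule: suit is diamonds AND row ≤ 3. This holds for each 'Match' example and fails for each 'No match' one.
No match: [row: 2, owner: Cal, suit: spades, pile: 2], since suit is spades, row = 2.
No match: [row: 1, owner: Dee, suit: clubs, pile: 6], since suit is clubs, row = 1.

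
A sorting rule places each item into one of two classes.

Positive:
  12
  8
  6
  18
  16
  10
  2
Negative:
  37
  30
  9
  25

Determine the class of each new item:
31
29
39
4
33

The pattern is that an item is 'Positive' exactly when: even AND at most 18.
Negative: 31, since 31 is odd, 31 > 18.
Negative: 29, since 29 is odd, 29 > 18.
Negative: 39, since 39 is odd, 39 > 18.
Positive: 4, since 4 is even, 4 ≤ 18.
Negative: 33, since 33 is odd, 33 > 18.

Negative, Negative, Negative, Positive, Negative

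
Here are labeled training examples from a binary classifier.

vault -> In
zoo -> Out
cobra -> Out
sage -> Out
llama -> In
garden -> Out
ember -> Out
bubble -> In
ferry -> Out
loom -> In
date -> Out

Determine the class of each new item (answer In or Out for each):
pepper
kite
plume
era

Out, Out, In, Out

A rule that fits every label: contains 'l' — true of each 'In' example, false of each 'Out' one.
pepper: Out (no 'l'). kite: Out (no 'l'). plume: In (has 'l'). era: Out (no 'l').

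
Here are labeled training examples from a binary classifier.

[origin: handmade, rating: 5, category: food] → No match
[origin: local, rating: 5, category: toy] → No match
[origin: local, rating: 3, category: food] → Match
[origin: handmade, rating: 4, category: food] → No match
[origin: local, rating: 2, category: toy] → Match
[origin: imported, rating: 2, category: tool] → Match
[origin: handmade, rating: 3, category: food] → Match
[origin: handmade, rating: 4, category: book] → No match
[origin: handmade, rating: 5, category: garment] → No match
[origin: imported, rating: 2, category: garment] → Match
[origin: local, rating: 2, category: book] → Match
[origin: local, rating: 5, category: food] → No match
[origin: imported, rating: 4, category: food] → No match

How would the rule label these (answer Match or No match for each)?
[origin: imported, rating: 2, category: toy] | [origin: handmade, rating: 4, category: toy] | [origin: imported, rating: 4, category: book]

The simplest hypothesis consistent with all the labels is: rating ≤ 3.

Match, No match, No match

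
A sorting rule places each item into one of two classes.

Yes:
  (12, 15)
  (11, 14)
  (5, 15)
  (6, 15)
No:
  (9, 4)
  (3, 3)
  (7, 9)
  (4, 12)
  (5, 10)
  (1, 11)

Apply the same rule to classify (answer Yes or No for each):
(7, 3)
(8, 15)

No, Yes

The simplest hypothesis consistent with all the labels is: sum ≥ 20.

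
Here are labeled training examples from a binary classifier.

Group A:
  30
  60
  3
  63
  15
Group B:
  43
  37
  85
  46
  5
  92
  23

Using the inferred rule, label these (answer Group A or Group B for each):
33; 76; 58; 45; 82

Group A, Group B, Group B, Group A, Group B

Looking at the examples, the only property every 'Group A' case has and every 'Group B' case lacks is: multiple of 3.
33: 33 = 3·11 — meets the rule, so Group A. 76: 76 = 3·25 + 1 — lacks this property, so Group B. 58: 58 = 3·19 + 1 — lacks this property, so Group B. 45: 45 = 3·15 — meets the rule, so Group A. 82: 82 = 3·27 + 1 — lacks this property, so Group B.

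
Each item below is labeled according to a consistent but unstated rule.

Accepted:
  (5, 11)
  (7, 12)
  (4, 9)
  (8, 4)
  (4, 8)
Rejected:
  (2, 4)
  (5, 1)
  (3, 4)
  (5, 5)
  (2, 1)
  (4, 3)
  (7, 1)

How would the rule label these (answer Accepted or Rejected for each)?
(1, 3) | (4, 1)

The simplest hypothesis consistent with all the labels is: sum ≥ 12.
(1, 3): 1+3 = 4 — doesn't match, so Rejected.
(4, 1): 4+1 = 5 — doesn't match, so Rejected.

Rejected, Rejected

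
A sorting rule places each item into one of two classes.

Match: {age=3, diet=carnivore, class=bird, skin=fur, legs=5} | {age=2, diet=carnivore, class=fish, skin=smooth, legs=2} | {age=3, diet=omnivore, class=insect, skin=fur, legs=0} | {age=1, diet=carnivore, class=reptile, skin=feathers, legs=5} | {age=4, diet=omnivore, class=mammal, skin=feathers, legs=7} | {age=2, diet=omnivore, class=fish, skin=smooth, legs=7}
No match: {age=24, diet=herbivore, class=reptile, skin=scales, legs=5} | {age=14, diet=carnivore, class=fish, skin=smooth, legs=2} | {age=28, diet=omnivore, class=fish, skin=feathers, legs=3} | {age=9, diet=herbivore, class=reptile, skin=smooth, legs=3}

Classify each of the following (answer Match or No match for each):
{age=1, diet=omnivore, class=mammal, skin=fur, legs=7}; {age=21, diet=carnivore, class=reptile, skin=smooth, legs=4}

Every 'Match' example satisfies: age ≤ 4. None of the 'No match' examples do.
{age=1, diet=omnivore, class=mammal, skin=fur, legs=7}: Match (age = 1). {age=21, diet=carnivore, class=reptile, skin=smooth, legs=4}: No match (age = 21).

Match, No match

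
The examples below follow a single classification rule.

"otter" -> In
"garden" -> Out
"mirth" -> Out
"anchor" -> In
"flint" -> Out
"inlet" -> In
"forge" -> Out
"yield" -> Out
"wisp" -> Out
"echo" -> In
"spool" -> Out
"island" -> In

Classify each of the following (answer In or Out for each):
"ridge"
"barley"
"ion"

Out, Out, In

The distinguishing property — starts with a vowel — holds for all the 'In' cases and none of the 'Out' cases.
Out: "ridge", since starts with 'r'.
Out: "barley", since starts with 'b'.
In: "ion", since starts with 'i'.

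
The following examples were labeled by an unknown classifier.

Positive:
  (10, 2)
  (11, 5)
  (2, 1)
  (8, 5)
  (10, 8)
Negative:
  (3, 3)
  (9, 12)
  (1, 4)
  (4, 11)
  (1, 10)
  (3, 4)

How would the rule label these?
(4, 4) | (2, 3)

Checking candidate rules against both groups, what survives is: first > second.
(4, 4): 4 = 4, doesn't match → Negative.
(2, 3): 2 < 3, doesn't match → Negative.

Negative, Negative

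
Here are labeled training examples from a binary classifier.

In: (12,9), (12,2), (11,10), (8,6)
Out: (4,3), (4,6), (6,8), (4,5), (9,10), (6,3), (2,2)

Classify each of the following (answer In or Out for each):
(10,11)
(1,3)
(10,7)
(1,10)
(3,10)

The common property of the 'In' items is: first > second AND sum ≥ 10. No 'Out' item has it.
(10,11) → 10 < 11, 10+11 = 21 → Out. (1,3) → 1 < 3, 1+3 = 4 → Out. (10,7) → 10 > 7, 10+7 = 17 → In. (1,10) → 1 < 10, 1+10 = 11 → Out. (3,10) → 3 < 10, 3+10 = 13 → Out.

Out, Out, In, Out, Out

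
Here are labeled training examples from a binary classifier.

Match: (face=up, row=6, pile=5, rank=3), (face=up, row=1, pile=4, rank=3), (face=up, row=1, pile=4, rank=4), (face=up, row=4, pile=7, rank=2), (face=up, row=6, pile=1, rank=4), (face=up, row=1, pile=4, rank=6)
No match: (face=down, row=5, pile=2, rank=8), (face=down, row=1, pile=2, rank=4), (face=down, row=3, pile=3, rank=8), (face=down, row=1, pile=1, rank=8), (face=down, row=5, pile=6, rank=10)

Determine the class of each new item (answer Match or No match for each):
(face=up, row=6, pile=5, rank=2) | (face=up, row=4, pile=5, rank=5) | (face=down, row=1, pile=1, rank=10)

Match, Match, No match

A rule that fits every label: face is up — true of each 'Match' example, false of each 'No match' one.
Match: (face=up, row=6, pile=5, rank=2), since face is up.
Match: (face=up, row=4, pile=5, rank=5), since face is up.
No match: (face=down, row=1, pile=1, rank=10), since face is down.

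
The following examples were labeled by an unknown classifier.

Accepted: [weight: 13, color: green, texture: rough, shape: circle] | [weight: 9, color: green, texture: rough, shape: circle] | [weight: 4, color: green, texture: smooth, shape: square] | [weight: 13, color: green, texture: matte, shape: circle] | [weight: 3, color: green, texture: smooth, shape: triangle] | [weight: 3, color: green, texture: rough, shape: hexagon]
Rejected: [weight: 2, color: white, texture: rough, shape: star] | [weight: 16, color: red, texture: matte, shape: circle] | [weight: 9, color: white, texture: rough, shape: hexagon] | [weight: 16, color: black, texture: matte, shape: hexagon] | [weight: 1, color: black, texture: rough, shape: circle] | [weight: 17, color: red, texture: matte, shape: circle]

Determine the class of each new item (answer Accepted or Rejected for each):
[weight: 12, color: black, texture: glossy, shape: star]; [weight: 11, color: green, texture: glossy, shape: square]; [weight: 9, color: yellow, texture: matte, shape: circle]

Rejected, Accepted, Rejected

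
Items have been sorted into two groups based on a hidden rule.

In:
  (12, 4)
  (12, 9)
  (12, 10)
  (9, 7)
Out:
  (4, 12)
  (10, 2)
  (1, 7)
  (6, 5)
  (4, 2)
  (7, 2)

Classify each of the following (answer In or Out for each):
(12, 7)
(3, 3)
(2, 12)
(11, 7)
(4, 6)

The common property of the 'In' items is: first > second AND sum ≥ 16. No 'Out' item has it.
In: (12, 7), since 12 > 7, 12+7 = 19. Out: (3, 3), since 3 = 3, 3+3 = 6. Out: (2, 12), since 2 < 12, 2+12 = 14. In: (11, 7), since 11 > 7, 11+7 = 18. Out: (4, 6), since 4 < 6, 4+6 = 10.

In, Out, Out, In, Out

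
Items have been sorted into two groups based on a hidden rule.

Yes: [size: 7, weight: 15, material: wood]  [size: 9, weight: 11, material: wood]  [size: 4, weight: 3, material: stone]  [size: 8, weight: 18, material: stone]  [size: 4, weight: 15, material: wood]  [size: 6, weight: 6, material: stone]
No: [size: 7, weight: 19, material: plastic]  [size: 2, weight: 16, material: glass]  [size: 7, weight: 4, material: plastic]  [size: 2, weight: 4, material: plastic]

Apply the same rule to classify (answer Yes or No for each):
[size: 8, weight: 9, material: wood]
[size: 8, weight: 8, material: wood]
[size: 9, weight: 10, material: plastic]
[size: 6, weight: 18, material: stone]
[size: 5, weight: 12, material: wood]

A rule that fits every label: material is wood OR material is stone — true of each 'Yes' example, false of each 'No' one.
[size: 8, weight: 9, material: wood] — material is wood, hence Yes. [size: 8, weight: 8, material: wood] — material is wood, hence Yes. [size: 9, weight: 10, material: plastic] — material is plastic, hence No. [size: 6, weight: 18, material: stone] — material is stone, hence Yes. [size: 5, weight: 12, material: wood] — material is wood, hence Yes.

Yes, Yes, No, Yes, Yes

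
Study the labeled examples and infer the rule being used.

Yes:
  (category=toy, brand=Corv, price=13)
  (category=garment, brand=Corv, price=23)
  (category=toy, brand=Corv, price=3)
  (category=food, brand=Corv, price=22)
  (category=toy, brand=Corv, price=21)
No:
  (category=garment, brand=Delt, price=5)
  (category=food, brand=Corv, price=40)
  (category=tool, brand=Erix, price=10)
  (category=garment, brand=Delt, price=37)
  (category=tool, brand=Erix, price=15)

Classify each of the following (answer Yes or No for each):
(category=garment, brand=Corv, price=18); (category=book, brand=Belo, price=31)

Yes, No

'Yes' ⟺ brand is Corv AND price ≤ 23.
(category=garment, brand=Corv, price=18): brand is Corv, price = 18 — meets the rule, so Yes. (category=book, brand=Belo, price=31): brand is Belo, price = 31 — does not pass, so No.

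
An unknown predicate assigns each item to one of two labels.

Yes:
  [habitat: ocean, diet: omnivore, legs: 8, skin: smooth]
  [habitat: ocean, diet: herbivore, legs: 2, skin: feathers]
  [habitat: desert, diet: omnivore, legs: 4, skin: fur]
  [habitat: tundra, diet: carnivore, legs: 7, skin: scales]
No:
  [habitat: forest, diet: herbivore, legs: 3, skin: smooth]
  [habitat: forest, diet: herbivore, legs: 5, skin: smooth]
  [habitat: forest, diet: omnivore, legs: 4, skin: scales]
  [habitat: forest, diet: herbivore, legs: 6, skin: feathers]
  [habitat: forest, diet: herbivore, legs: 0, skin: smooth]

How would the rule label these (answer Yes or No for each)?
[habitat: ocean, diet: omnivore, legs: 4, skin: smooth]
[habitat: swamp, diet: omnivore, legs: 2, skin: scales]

All 'Yes' examples share one property — habitat is not forest — and every 'No' example lacks it.
Yes: [habitat: ocean, diet: omnivore, legs: 4, skin: smooth], since habitat is ocean.
Yes: [habitat: swamp, diet: omnivore, legs: 2, skin: scales], since habitat is swamp.

Yes, Yes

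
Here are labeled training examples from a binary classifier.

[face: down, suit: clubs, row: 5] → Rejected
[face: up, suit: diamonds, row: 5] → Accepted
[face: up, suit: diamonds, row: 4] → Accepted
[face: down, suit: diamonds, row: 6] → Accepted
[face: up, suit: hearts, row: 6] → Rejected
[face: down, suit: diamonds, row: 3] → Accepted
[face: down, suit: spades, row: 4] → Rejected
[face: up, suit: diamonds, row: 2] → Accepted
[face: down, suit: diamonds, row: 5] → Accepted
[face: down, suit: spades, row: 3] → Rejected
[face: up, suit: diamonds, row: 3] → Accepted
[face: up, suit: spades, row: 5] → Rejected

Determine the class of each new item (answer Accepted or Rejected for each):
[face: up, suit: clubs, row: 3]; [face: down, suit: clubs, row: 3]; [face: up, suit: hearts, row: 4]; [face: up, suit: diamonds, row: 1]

Rejected, Rejected, Rejected, Accepted

A rule that fits every label: suit is diamonds — true of each 'Accepted' example, false of each 'Rejected' one.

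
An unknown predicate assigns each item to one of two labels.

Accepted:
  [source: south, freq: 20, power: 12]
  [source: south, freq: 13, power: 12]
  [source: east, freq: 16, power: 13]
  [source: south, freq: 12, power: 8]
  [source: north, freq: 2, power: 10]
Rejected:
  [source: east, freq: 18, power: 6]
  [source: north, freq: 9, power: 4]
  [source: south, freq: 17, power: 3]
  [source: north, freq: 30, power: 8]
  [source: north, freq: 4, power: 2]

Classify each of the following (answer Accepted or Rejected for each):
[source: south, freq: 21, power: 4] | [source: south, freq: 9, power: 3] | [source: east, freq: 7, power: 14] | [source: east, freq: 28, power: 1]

Rejected, Rejected, Accepted, Rejected

Every 'Accepted' example satisfies: power ≥ 8 AND freq ≤ 20. None of the 'Rejected' examples do.
[source: south, freq: 21, power: 4]: power = 4, freq = 21, fails the rule → Rejected. [source: south, freq: 9, power: 3]: power = 3, freq = 9, fails the rule → Rejected. [source: east, freq: 7, power: 14]: power = 14, freq = 7, checks out → Accepted. [source: east, freq: 28, power: 1]: power = 1, freq = 28, fails the rule → Rejected.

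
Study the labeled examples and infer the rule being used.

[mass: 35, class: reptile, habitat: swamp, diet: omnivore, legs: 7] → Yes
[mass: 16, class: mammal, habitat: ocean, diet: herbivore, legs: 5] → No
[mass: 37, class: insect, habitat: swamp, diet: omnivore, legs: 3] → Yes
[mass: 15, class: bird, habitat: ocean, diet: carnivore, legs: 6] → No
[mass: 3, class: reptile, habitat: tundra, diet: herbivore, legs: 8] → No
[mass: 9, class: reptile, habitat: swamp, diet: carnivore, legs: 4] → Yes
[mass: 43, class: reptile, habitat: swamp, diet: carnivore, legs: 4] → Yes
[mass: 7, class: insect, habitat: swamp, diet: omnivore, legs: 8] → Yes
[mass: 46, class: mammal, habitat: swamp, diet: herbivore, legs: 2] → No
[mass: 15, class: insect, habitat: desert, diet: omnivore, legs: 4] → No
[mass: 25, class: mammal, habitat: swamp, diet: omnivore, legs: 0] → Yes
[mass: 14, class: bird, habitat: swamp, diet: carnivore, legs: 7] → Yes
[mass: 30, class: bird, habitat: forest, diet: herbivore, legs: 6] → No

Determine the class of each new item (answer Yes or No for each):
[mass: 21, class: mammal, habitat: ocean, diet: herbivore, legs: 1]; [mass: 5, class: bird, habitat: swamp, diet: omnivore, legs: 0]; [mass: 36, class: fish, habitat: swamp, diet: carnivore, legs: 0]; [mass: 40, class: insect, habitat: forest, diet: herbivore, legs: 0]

The classifier is using: habitat is swamp AND mass ≤ 43.
[mass: 21, class: mammal, habitat: ocean, diet: herbivore, legs: 1] — habitat is ocean, mass = 21, hence No.
[mass: 5, class: bird, habitat: swamp, diet: omnivore, legs: 0] — habitat is swamp, mass = 5, hence Yes.
[mass: 36, class: fish, habitat: swamp, diet: carnivore, legs: 0] — habitat is swamp, mass = 36, hence Yes.
[mass: 40, class: insect, habitat: forest, diet: herbivore, legs: 0] — habitat is forest, mass = 40, hence No.

No, Yes, Yes, No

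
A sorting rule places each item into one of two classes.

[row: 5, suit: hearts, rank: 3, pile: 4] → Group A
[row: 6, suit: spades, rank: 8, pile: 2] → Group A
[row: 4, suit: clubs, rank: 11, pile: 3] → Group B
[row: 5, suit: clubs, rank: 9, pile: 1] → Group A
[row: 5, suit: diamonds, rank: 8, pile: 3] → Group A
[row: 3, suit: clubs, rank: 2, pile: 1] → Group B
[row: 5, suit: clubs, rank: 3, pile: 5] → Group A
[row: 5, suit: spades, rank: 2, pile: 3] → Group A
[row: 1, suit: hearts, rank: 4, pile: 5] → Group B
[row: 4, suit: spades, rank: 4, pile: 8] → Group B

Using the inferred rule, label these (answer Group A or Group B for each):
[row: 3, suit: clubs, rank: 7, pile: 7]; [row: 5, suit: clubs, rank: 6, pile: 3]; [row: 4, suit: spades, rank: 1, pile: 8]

The classifier is using: row ≥ 5.
[row: 3, suit: clubs, rank: 7, pile: 7]: Group B (row = 3). [row: 5, suit: clubs, rank: 6, pile: 3]: Group A (row = 5). [row: 4, suit: spades, rank: 1, pile: 8]: Group B (row = 4).

Group B, Group A, Group B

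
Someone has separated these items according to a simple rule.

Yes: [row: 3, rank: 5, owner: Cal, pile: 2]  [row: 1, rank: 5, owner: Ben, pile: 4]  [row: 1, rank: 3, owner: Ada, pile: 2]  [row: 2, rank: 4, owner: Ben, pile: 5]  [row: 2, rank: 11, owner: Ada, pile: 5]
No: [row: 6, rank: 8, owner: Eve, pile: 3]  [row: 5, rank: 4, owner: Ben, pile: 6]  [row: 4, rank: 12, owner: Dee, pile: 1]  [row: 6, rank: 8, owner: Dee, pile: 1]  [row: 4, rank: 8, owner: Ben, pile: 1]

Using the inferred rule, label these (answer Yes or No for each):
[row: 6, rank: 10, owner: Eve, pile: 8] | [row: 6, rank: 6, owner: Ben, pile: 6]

No, No

One predicate separates the groups cleanly: row ≤ 3.
[row: 6, rank: 10, owner: Eve, pile: 8]: row = 6 — fails this test, so No.
[row: 6, rank: 6, owner: Ben, pile: 6]: row = 6 — fails this test, so No.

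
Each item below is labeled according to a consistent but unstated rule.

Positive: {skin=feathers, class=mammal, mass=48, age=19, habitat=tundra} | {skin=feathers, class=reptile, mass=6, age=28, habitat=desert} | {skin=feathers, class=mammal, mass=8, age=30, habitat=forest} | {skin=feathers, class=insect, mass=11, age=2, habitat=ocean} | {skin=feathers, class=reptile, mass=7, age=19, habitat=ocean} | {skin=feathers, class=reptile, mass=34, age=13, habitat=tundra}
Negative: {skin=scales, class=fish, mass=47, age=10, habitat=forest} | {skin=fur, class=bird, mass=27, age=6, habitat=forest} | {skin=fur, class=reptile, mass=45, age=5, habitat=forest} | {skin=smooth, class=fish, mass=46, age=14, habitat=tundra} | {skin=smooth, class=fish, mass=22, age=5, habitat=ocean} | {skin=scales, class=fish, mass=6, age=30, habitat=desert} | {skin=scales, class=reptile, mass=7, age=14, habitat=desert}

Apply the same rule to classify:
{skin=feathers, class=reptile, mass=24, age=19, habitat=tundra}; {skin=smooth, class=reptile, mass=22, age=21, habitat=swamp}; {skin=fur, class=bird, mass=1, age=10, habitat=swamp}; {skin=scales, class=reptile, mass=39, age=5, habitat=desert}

Positive, Negative, Negative, Negative

Comparing the two groups points to one rule — skin is feathers.
{skin=feathers, class=reptile, mass=24, age=19, habitat=tundra}: Positive (skin is feathers).
{skin=smooth, class=reptile, mass=22, age=21, habitat=swamp}: Negative (skin is smooth).
{skin=fur, class=bird, mass=1, age=10, habitat=swamp}: Negative (skin is fur).
{skin=scales, class=reptile, mass=39, age=5, habitat=desert}: Negative (skin is scales).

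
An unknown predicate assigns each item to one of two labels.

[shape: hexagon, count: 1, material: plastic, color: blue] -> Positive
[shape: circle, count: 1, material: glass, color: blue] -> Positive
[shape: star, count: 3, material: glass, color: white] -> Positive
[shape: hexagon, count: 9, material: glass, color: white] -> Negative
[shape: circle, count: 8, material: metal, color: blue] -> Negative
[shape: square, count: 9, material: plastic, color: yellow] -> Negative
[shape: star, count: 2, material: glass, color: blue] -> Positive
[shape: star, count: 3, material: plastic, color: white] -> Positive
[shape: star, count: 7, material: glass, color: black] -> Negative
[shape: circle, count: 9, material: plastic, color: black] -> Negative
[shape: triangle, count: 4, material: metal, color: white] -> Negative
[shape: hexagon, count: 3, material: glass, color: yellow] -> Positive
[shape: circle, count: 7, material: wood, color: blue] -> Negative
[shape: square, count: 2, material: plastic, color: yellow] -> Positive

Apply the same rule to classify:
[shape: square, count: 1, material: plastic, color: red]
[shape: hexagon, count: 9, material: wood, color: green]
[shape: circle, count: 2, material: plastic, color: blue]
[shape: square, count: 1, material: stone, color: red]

Positive, Negative, Positive, Positive

The common property of the 'Positive' items is: count ≤ 3. No 'Negative' item has it.
[shape: square, count: 1, material: plastic, color: red]: Positive (count = 1). [shape: hexagon, count: 9, material: wood, color: green]: Negative (count = 9). [shape: circle, count: 2, material: plastic, color: blue]: Positive (count = 2). [shape: square, count: 1, material: stone, color: red]: Positive (count = 1).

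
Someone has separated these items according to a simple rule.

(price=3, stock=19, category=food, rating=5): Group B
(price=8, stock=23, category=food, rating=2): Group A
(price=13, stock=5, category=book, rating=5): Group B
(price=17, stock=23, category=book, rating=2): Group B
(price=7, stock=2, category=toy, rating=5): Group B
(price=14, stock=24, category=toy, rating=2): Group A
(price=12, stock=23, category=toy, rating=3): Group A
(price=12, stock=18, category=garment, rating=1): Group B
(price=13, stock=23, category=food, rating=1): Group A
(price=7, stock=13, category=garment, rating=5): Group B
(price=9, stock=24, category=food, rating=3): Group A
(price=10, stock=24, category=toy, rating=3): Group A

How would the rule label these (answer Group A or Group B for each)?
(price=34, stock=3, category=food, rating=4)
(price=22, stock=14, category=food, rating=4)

Group B, Group B

Rule: stock ≥ 23 AND price ≤ 14. This holds for each 'Group A' example and fails for each 'Group B' one.
(price=34, stock=3, category=food, rating=4): Group B (stock = 3, price = 34). (price=22, stock=14, category=food, rating=4): Group B (stock = 14, price = 22).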